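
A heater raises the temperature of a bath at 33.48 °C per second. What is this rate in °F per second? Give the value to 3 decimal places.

The quantity depends on a temperature interval, so only the ratio of degree sizes applies; the offset between the scales is irrelevant.
A change of 1°C is a change of 1.8°F, so 33.48 × 1.8 = 60.264.

60.264 °F/second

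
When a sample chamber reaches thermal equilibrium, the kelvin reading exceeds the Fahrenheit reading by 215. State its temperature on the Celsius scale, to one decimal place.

32.7°C

Let x be the Fahrenheit reading; then the kelvin reading is 5/9·x + 255.372.
(5/9·x + 255.372) - x = 215  ⇒  (-4/9)·x = -40.3722  ⇒  x = 90.8375°F.
In Celsius: (90.8375 - 32) × 5/9 = 32.7°C.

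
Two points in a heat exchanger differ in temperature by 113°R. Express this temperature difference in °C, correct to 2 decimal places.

62.78°C

For a temperature interval the offset drops out; only the factor 5/9 applies.
113 × 5/9 = 62.78.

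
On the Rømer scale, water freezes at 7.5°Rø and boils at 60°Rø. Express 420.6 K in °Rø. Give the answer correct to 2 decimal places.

First in Celsius: 420.6 - 273.15 = 147.4500°C.
Linearly onto the Rømer scale: 7.5 + (147.4500 / 100) × (60 - 7.5) = 84.91°Rø.

84.91°Rø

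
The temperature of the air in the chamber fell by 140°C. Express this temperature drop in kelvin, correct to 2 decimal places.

Celsius and kelvin degrees are the same size, so the interval is unchanged: 140.00.

140.00 K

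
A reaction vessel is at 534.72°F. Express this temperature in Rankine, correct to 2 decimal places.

In Celsius: (534.72 - 32) × 5/9 = 279.2889°C.
In Rankine: 279.2889 × 1.8 + 491.67 = 994.39°R.

994.39°R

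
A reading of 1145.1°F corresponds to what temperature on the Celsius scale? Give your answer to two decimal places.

In Celsius: (1145.1 - 32) × 5/9 = 618.3889°C.

618.39°C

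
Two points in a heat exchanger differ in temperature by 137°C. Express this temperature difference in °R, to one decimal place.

For a temperature interval the offset drops out; only the factor 1.8 applies.
137 × 1.8 = 246.6.

246.6°R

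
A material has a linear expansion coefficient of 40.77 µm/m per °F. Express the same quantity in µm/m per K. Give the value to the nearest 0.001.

73.386 µm/m per K

Since only a temperature interval is involved, the additive offset between the scales drops out.
A change of 1 K is a change of 1.8°F, so per K the value is 40.77 × 1.8 = 73.386.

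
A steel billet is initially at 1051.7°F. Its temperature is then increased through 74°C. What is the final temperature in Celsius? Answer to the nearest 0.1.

Initial temperature in Celsius: (1051.7 - 32) × 5/9 = 566.5000°C.
Final Celsius temperature: 566.5000 + 74.0000 = 640.5000°C.

640.5°C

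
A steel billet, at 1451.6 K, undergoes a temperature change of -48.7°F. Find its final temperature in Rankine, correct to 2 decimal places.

2564.18°R

Initial temperature in Celsius: 1451.6 - 273.15 = 1178.4500°C.
The 48.7°F change is an interval, so only the factor 5/9 applies: -48.7 × 5/9 = -27.0556°C.
Final Celsius temperature: 1178.4500 - 27.0556 = 1151.3944°C.
In Rankine: 1151.3944 × 1.8 + 491.67 = 2564.18°R.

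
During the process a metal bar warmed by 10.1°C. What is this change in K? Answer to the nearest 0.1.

Celsius and kelvin degrees are the same size, so the interval is unchanged: 10.1.

10.1 K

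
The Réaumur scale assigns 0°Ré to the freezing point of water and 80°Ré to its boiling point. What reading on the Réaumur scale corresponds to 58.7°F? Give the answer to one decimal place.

11.9°Ré

First in Celsius: (58.7 - 32) × 5/9 = 14.8333°C.
Linearly onto the Réaumur scale: 0 + (14.8333 / 100) × (80 - 0) = 11.9°Ré.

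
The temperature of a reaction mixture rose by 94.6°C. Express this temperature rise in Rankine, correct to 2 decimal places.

170.28°R

Only the scale ratio 1.8 matters for a change in temperature.
94.6 × 1.8 = 170.28.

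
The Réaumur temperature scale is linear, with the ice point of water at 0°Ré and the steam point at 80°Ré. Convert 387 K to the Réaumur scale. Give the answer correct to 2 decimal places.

91.08°Ré

First in Celsius: 387 - 273.15 = 113.8500°C.
Linearly onto the Réaumur scale: 0 + (113.8500 / 100) × (80 - 0) = 91.08°Ré.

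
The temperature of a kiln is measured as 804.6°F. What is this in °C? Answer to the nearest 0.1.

429.2°C

In Celsius: (804.6 - 32) × 5/9 = 429.2222°C.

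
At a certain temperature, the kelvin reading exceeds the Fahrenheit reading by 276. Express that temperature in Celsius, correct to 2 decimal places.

-43.56°C

Let x be the kelvin reading; then the Fahrenheit reading is 1.8·x - 459.67.
(1.8·x - 459.67) - x = -276  ⇒  (0.8)·x = 183.67  ⇒  x = 229.5875 K.
In Celsius: 229.5875 - 273.15 = -43.56°C.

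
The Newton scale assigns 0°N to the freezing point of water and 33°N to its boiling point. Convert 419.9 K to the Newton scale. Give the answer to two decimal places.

First in Celsius: 419.9 - 273.15 = 146.7500°C.
Linearly onto the Newton scale: 0 + (146.7500 / 100) × (33 - 0) = 48.43°N.

48.43°N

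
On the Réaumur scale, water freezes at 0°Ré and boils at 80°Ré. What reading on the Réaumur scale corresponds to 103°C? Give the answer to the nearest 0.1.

82.4°Ré

Linearly onto the Réaumur scale: 0 + (103.0000 / 100) × (80 - 0) = 82.4°Ré.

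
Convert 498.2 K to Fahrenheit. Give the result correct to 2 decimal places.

437.09°F

In Celsius: 498.2 - 273.15 = 225.0500°C.
In Fahrenheit: 225.0500 × 1.8 + 32 = 437.09°F.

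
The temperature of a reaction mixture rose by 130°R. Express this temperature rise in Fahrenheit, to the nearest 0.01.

130.00°F

Rankine and Fahrenheit degrees are the same size, so the interval is unchanged: 130.00.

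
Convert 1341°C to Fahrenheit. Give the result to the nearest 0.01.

2445.80°F

In Fahrenheit: 1341.0000 × 1.8 + 32 = 2445.80°F.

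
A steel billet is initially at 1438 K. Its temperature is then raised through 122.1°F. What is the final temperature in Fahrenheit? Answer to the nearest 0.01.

Initial temperature in Celsius: 1438 - 273.15 = 1164.8500°C.
The 122.1°F change is an interval, so only the factor 5/9 applies: +122.1 × 5/9 = +67.8333°C.
Final Celsius temperature: 1164.8500 + 67.8333 = 1232.6833°C.
In Fahrenheit: 1232.6833 × 1.8 + 32 = 2250.83°F.

2250.83°F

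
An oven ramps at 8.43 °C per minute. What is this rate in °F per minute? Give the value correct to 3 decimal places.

15.174 °F/minute

Since only a temperature interval is involved, the additive offset between the scales drops out.
A change of 1°C is a change of 1.8°F, so 8.43 × 1.8 = 15.174.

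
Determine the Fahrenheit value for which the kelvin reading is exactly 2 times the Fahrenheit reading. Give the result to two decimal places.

Let F be the Fahrenheit reading. The kelvin reading is K = 5/9·F + 255.372.
Require K = 2·F: 5/9·F + 255.372 = 2·F.
(-13/9)·F = -255.372  ⇒  F = 176.80.

176.80°F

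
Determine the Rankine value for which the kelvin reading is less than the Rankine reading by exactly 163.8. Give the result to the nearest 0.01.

Let R be the Rankine reading. The kelvin reading is K = 5/9·R.
Require K - R = -163.8: (-4/9)·R = -163.8.
R = (-163.8) / (-4/9) = 368.55.

368.55°R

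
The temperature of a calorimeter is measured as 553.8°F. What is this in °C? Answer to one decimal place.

In Celsius: (553.8 - 32) × 5/9 = 289.8889°C.

289.9°C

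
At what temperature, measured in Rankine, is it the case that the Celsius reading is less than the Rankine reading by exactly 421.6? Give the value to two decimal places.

334.01°R

Let R be the Rankine reading. The Celsius reading is C = 5/9·R - 273.15.
Require C - R = -421.6: (-4/9)·R - 273.15 = -421.6.
R = (-421.6 + 273.15) / (-4/9) = 334.01.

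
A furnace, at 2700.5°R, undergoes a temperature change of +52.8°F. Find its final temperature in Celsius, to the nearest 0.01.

1256.46°C

Initial temperature in Celsius: (2700.5 - 491.67) × 5/9 = 1227.1278°C.
The 52.8°F change is an interval, so only the factor 5/9 applies: +52.8 × 5/9 = +29.3333°C.
Final Celsius temperature: 1227.1278 + 29.3333 = 1256.4611°C.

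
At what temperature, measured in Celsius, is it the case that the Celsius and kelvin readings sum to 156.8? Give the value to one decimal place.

Let C be the Celsius reading. The kelvin reading is K = 1·C + 273.15.
Require C + K = 156.8: (2)·C + 273.15 = 156.8.
C = (156.8 - 273.15) / (2) = -58.2.

-58.2°C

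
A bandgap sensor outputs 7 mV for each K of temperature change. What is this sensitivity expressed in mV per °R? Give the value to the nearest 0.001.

The quantity depends on a temperature interval, so only the ratio of degree sizes applies; the offset between the scales is irrelevant.
A change of 1°R is a change of 5/9 K, so per °R the value is 7 × 5/9 = 3.889.

3.889 mV per °R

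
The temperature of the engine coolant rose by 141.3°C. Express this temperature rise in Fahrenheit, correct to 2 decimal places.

254.34°F

For a temperature interval the offset drops out; only the factor 1.8 applies.
141.3 × 1.8 = 254.34.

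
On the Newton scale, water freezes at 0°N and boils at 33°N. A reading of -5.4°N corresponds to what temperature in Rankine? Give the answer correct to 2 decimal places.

462.22°R

Linear interpolation between the fixed points: C = (-5.4 - 0) × 100 / (33 - 0) = -16.3636°C.
Then -16.3636 × 1.8 + 491.67 = 462.22°R.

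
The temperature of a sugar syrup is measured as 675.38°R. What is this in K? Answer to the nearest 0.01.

In Celsius: (675.38 - 491.67) × 5/9 = 102.0611°C.
In kelvin: 102.0611 + 273.15 = 375.21 K.

375.21 K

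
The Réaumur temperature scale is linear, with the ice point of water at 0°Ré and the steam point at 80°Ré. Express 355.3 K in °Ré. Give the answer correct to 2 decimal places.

First in Celsius: 355.3 - 273.15 = 82.1500°C.
Linearly onto the Réaumur scale: 0 + (82.1500 / 100) × (80 - 0) = 65.72°Ré.

65.72°Ré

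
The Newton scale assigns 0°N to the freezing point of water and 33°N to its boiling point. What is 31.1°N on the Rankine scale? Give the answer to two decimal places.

661.31°R

Linear interpolation between the fixed points: C = (31.1 - 0) × 100 / (33 - 0) = 94.2424°C.
Then 94.2424 × 1.8 + 491.67 = 661.31°R.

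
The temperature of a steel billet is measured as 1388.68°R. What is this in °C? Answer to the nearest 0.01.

In Celsius: (1388.68 - 491.67) × 5/9 = 498.3389°C.

498.34°C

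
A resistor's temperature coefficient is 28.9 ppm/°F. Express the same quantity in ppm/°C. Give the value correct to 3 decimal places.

52.020 ppm/°C

The quantity depends on a temperature interval, so only the ratio of degree sizes applies; the offset between the scales is irrelevant.
A change of 1°C is a change of 1.8°F, so per °C the value is 28.9 × 1.8 = 52.020.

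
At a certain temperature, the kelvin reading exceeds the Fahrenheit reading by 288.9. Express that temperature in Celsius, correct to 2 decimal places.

Let x be the Fahrenheit reading; then the kelvin reading is 5/9·x + 255.372.
(5/9·x + 255.372) - x = 288.9  ⇒  (-4/9)·x = 33.5278  ⇒  x = -75.4375°F.
In Celsius: (-75.4375 - 32) × 5/9 = -59.69°C.

-59.69°C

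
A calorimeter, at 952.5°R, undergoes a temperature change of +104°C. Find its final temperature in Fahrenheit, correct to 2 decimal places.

680.03°F

Initial temperature in Celsius: (952.5 - 491.67) × 5/9 = 256.0167°C.
Final Celsius temperature: 256.0167 + 104.0000 = 360.0167°C.
In Fahrenheit: 360.0167 × 1.8 + 32 = 680.03°F.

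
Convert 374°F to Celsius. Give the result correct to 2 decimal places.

In Celsius: (374 - 32) × 5/9 = 190.0000°C.

190.00°C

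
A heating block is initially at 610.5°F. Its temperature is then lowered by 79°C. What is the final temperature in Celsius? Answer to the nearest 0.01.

Initial temperature in Celsius: (610.5 - 32) × 5/9 = 321.3889°C.
Final Celsius temperature: 321.3889 - 79.0000 = 242.3889°C.

242.39°C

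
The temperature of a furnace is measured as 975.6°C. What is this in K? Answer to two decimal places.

1248.75 K

In kelvin: 975.6000 + 273.15 = 1248.75 K.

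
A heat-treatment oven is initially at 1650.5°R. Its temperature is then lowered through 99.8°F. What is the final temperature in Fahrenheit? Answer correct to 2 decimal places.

Initial temperature in Celsius: (1650.5 - 491.67) × 5/9 = 643.7944°C.
The 99.8°F change is an interval, so only the factor 5/9 applies: -99.8 × 5/9 = -55.4444°C.
Final Celsius temperature: 643.7944 - 55.4444 = 588.3500°C.
In Fahrenheit: 588.3500 × 1.8 + 32 = 1091.03°F.

1091.03°F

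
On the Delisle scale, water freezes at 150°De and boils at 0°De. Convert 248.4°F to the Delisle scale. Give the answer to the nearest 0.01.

First in Celsius: (248.4 - 32) × 5/9 = 120.2222°C.
Linearly onto the Delisle scale: 150 + (120.2222 / 100) × (0 - 150) = -30.33°De.

-30.33°De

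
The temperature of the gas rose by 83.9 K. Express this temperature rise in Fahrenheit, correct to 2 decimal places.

151.02°F

For a temperature interval the offset drops out; only the factor 1.8 applies.
83.9 × 1.8 = 151.02.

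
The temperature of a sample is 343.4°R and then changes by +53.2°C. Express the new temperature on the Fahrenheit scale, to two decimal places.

Initial temperature in Celsius: (343.4 - 491.67) × 5/9 = -82.3722°C.
Final Celsius temperature: -82.3722 + 53.2000 = -29.1722°C.
In Fahrenheit: -29.1722 × 1.8 + 32 = -20.51°F.

-20.51°F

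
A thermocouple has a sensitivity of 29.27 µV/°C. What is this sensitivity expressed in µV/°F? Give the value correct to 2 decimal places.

Since only a temperature interval is involved, the additive offset between the scales drops out.
A change of 1°F is a change of 5/9°C, so per °F the value is 29.27 × 5/9 = 16.26.

16.26 µV/°F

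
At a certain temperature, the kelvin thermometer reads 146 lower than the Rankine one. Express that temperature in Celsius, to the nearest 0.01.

-90.65°C

Let x be the Rankine reading; then the kelvin reading is 5/9·x.
(5/9·x) - x = -146  ⇒  (-4/9)·x = -146  ⇒  x = 328.5000°R.
In Celsius: (328.5 - 491.67) × 5/9 = -90.65°C.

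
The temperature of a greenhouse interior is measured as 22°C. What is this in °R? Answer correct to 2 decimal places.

In Rankine: 22.0000 × 1.8 + 491.67 = 531.27°R.

531.27°R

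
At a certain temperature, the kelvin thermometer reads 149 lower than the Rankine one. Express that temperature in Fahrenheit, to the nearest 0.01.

-124.42°F

Let x be the Rankine reading; then the kelvin reading is 5/9·x.
(5/9·x) - x = -149  ⇒  (-4/9)·x = -149  ⇒  x = 335.2500°R.
In Celsius: (335.25 - 491.67) × 5/9 = -86.9000°C.
In Fahrenheit: -86.9000 × 1.8 + 32 = -124.42°F.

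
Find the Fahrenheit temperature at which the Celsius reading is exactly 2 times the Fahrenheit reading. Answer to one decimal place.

-12.3°F

Let F be the Fahrenheit reading. The Celsius reading is C = 5/9·F - 17.7778.
Require C = 2·F: 5/9·F - 17.7778 = 2·F.
(-13/9)·F = 17.7778  ⇒  F = -12.3.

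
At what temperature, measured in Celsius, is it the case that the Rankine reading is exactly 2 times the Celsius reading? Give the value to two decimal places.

Let C be the Celsius reading. The Rankine reading is R = 1.8·C + 491.67.
Require R = 2·C: 1.8·C + 491.67 = 2·C.
(-0.2)·C = -491.67  ⇒  C = 2458.35.

2458.35°C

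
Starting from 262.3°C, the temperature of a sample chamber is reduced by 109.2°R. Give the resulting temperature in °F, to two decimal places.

394.94°F

The 109.2°R change is an interval, so only the factor 5/9 applies: -109.2 × 5/9 = -60.6667°C.
Final Celsius temperature: 262.3000 - 60.6667 = 201.6333°C.
In Fahrenheit: 201.6333 × 1.8 + 32 = 394.94°F.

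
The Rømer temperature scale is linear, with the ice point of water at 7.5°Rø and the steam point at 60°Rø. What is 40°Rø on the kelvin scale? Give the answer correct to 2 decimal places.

Linear interpolation between the fixed points: C = (40 - 7.5) × 100 / (60 - 7.5) = 61.9048°C.
Then 61.9048 + 273.15 = 335.05 K.

335.05 K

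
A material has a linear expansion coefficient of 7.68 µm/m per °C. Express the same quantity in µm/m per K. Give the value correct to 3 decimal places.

Since only a temperature interval is involved, the additive offset between the scales drops out.
A change of 1 K is a change of 1°C, so per K the value is 7.68 × 1 = 7.680.

7.680 µm/m per K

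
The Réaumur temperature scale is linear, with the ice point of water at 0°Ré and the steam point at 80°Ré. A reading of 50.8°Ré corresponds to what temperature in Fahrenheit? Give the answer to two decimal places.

Linear interpolation between the fixed points: C = (50.8 - 0) × 100 / (80 - 0) = 63.5000°C.
Then 63.5000 × 1.8 + 32 = 146.30°F.

146.30°F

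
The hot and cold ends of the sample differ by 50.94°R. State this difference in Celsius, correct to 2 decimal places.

Only the scale ratio 5/9 matters for a change in temperature.
50.94 × 5/9 = 28.30.

28.30°C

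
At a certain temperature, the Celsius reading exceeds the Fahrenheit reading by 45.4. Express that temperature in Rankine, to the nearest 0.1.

Let x be the Celsius reading; then the Fahrenheit reading is 1.8·x + 32.
(1.8·x + 32) - x = -45.4  ⇒  (0.8)·x = -77.4  ⇒  x = -96.7500°C.
In Rankine: -96.7500 × 1.8 + 491.67 = 317.5°R.

317.5°R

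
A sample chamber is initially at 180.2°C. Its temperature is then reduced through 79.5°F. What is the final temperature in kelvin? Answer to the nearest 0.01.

409.18 K

The 79.5°F change is an interval, so only the factor 5/9 applies: -79.5 × 5/9 = -44.1667°C.
Final Celsius temperature: 180.2000 - 44.1667 = 136.0333°C.
In kelvin: 136.0333 + 273.15 = 409.18 K.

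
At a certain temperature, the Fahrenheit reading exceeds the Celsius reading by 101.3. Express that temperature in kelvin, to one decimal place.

Let x be the Celsius reading; then the Fahrenheit reading is 1.8·x + 32.
(1.8·x + 32) - x = 101.3  ⇒  (0.8)·x = 69.3  ⇒  x = 86.6250°C.
In kelvin: 86.6250 + 273.15 = 359.8 K.

359.8 K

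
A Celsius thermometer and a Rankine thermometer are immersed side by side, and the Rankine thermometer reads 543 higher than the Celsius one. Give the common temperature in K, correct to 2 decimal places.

337.31 K

Let x be the Celsius reading; then the Rankine reading is 1.8·x + 491.67.
(1.8·x + 491.67) - x = 543  ⇒  (0.8)·x = 51.33  ⇒  x = 64.1625°C.
In kelvin: 64.1625 + 273.15 = 337.31 K.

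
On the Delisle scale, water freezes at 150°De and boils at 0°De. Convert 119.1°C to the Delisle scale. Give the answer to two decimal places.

-28.65°De

Linearly onto the Delisle scale: 150 + (119.1000 / 100) × (0 - 150) = -28.65°De.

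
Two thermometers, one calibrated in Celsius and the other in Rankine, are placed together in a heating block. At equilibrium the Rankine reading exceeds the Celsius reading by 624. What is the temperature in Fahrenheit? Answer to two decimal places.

329.74°F

Let x be the Celsius reading; then the Rankine reading is 1.8·x + 491.67.
(1.8·x + 491.67) - x = 624  ⇒  (0.8)·x = 132.33  ⇒  x = 165.4125°C.
In Fahrenheit: 165.4125 × 1.8 + 32 = 329.74°F.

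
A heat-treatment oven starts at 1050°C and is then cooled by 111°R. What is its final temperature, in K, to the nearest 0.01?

The 111°R change is an interval, so only the factor 5/9 applies: -111 × 5/9 = -61.6667°C.
Final Celsius temperature: 1050.0000 - 61.6667 = 988.3333°C.
In kelvin: 988.3333 + 273.15 = 1261.48 K.

1261.48 K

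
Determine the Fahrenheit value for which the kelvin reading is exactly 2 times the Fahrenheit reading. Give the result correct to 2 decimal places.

Let F be the Fahrenheit reading. The kelvin reading is K = 5/9·F + 255.372.
Require K = 2·F: 5/9·F + 255.372 = 2·F.
(-13/9)·F = -255.372  ⇒  F = 176.80.

176.80°F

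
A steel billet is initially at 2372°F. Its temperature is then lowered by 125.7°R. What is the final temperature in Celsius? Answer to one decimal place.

Initial temperature in Celsius: (2372 - 32) × 5/9 = 1300.0000°C.
The 125.7°R change is an interval, so only the factor 5/9 applies: -125.7 × 5/9 = -69.8333°C.
Final Celsius temperature: 1300.0000 - 69.8333 = 1230.1667°C.

1230.2°C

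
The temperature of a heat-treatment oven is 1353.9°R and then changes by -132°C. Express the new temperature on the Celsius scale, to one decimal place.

347.0°C

Initial temperature in Celsius: (1353.9 - 491.67) × 5/9 = 479.0167°C.
Final Celsius temperature: 479.0167 - 132.0000 = 347.0167°C.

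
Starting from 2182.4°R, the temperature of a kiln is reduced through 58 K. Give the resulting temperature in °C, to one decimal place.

Initial temperature in Celsius: (2182.4 - 491.67) × 5/9 = 939.2944°C.
The 58 K change is an interval; Kelvin and Celsius degrees are the same size, so ΔC = -58°C.
Final Celsius temperature: 939.2944 - 58.0000 = 881.2944°C.

881.3°C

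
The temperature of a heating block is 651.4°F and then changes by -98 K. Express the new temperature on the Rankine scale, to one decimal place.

Initial temperature in Celsius: (651.4 - 32) × 5/9 = 344.1111°C.
The 98 K change is an interval; Kelvin and Celsius degrees are the same size, so ΔC = -98°C.
Final Celsius temperature: 344.1111 - 98.0000 = 246.1111°C.
In Rankine: 246.1111 × 1.8 + 491.67 = 934.7°R.

934.7°R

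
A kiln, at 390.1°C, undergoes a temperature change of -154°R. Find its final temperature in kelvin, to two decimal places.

577.69 K

The 154°R change is an interval, so only the factor 5/9 applies: -154 × 5/9 = -85.5556°C.
Final Celsius temperature: 390.1000 - 85.5556 = 304.5444°C.
In kelvin: 304.5444 + 273.15 = 577.69 K.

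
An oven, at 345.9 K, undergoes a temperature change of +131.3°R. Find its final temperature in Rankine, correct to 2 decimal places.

753.92°R

Initial temperature in Celsius: 345.9 - 273.15 = 72.7500°C.
The 131.3°R change is an interval, so only the factor 5/9 applies: +131.3 × 5/9 = +72.9444°C.
Final Celsius temperature: 72.7500 + 72.9444 = 145.6944°C.
In Rankine: 145.6944 × 1.8 + 491.67 = 753.92°R.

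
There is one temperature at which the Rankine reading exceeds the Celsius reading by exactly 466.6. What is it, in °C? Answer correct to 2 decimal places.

-31.34°C

Let C be the Celsius reading. The Rankine reading is R = 1.8·C + 491.67.
Require R - C = 466.6: (0.8)·C + 491.67 = 466.6.
C = (466.6 - 491.67) / (0.8) = -31.34.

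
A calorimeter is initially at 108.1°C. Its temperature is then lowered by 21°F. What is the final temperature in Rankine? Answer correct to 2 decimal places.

The 21°F change is an interval, so only the factor 5/9 applies: -21 × 5/9 = -11.6667°C.
Final Celsius temperature: 108.1000 - 11.6667 = 96.4333°C.
In Rankine: 96.4333 × 1.8 + 491.67 = 665.25°R.

665.25°R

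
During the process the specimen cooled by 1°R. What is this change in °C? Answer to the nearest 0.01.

An interval of 1°R corresponds to 5/9°C.
1 × 5/9 = 0.56.

0.56°C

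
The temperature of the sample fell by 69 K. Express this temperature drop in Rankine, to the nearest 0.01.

124.20°R

An interval of 1 K corresponds to 1.8°R.
69 × 1.8 = 124.20.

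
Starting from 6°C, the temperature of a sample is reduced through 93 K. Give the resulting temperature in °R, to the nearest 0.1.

335.1°R

The 93 K change is an interval; Kelvin and Celsius degrees are the same size, so ΔC = -93°C.
Final Celsius temperature: 6.0000 - 93.0000 = -87.0000°C.
In Rankine: -87.0000 × 1.8 + 491.67 = 335.1°R.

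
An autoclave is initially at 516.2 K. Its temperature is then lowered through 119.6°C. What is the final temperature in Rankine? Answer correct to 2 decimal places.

713.88°R

Initial temperature in Celsius: 516.2 - 273.15 = 243.0500°C.
Final Celsius temperature: 243.0500 - 119.6000 = 123.4500°C.
In Rankine: 123.4500 × 1.8 + 491.67 = 713.88°R.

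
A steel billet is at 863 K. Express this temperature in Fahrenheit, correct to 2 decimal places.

In Celsius: 863 - 273.15 = 589.8500°C.
In Fahrenheit: 589.8500 × 1.8 + 32 = 1093.73°F.

1093.73°F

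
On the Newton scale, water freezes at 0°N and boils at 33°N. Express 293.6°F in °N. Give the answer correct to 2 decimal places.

47.96°N

First in Celsius: (293.6 - 32) × 5/9 = 145.3333°C.
Linearly onto the Newton scale: 0 + (145.3333 / 100) × (33 - 0) = 47.96°N.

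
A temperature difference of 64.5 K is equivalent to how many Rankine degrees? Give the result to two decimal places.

116.10°R

For a temperature interval the offset drops out; only the factor 1.8 applies.
64.5 × 1.8 = 116.10.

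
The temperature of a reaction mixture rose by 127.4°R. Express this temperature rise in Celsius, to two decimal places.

70.78°C

Only the scale ratio 5/9 matters for a change in temperature.
127.4 × 5/9 = 70.78.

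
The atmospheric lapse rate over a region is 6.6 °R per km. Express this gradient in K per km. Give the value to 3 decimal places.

3.667 K/km

Since only a temperature interval is involved, the additive offset between the scales drops out.
A change of 1°R is a change of 5/9 K, so 6.6 × 5/9 = 3.667.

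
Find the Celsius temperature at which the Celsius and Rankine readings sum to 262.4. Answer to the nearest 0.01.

-81.88°C

Let C be the Celsius reading. The Rankine reading is R = 1.8·C + 491.67.
Require C + R = 262.4: (2.8)·C + 491.67 = 262.4.
C = (262.4 - 491.67) / (2.8) = -81.88.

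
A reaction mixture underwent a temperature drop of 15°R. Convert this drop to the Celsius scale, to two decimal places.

Only the scale ratio 5/9 matters for a change in temperature.
15 × 5/9 = 8.33.

8.33°C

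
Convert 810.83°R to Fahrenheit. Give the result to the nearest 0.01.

351.16°F

In Celsius: (810.83 - 491.67) × 5/9 = 177.3111°C.
In Fahrenheit: 177.3111 × 1.8 + 32 = 351.16°F.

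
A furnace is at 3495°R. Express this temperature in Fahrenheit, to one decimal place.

3035.3°F

In Celsius: (3495 - 491.67) × 5/9 = 1668.5167°C.
In Fahrenheit: 1668.5167 × 1.8 + 32 = 3035.3°F.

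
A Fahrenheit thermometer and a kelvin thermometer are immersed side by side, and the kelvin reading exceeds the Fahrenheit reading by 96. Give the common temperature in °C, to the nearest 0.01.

181.44°C

Let x be the Fahrenheit reading; then the kelvin reading is 5/9·x + 255.372.
(5/9·x + 255.372) - x = 96  ⇒  (-4/9)·x = -159.372  ⇒  x = 358.5875°F.
In Celsius: (358.5875 - 32) × 5/9 = 181.44°C.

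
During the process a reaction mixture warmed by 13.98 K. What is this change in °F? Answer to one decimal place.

An interval of 1 K corresponds to 1.8°F.
13.98 × 1.8 = 25.2.

25.2°F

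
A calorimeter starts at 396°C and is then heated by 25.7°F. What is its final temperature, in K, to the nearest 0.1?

683.4 K

The 25.7°F change is an interval, so only the factor 5/9 applies: +25.7 × 5/9 = +14.2778°C.
Final Celsius temperature: 396.0000 + 14.2778 = 410.2778°C.
In kelvin: 410.2778 + 273.15 = 683.4 K.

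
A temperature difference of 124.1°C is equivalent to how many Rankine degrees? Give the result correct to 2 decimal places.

An interval of 1°C corresponds to 1.8°R.
124.1 × 1.8 = 223.38.

223.38°R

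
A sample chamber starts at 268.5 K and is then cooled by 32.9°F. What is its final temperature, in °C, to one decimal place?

Initial temperature in Celsius: 268.5 - 273.15 = -4.6500°C.
The 32.9°F change is an interval, so only the factor 5/9 applies: -32.9 × 5/9 = -18.2778°C.
Final Celsius temperature: -4.6500 - 18.2778 = -22.9278°C.

-22.9°C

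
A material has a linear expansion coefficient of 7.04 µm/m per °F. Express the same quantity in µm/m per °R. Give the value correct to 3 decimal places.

Since only a temperature interval is involved, the additive offset between the scales drops out.
A change of 1°R is a change of 1°F, so per °R the value is 7.04 × 1 = 7.040.

7.040 µm/m per °R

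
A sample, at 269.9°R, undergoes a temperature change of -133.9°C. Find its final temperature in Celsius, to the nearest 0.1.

Initial temperature in Celsius: (269.9 - 491.67) × 5/9 = -123.2056°C.
Final Celsius temperature: -123.2056 - 133.9000 = -257.1056°C.

-257.1°C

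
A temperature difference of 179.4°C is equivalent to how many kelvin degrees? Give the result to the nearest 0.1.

179.4 K

Celsius and kelvin degrees are the same size, so the interval is unchanged: 179.4.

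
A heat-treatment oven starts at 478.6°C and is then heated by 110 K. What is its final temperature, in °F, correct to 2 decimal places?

The 110 K change is an interval; Kelvin and Celsius degrees are the same size, so ΔC = +110°C.
Final Celsius temperature: 478.6000 + 110.0000 = 588.6000°C.
In Fahrenheit: 588.6000 × 1.8 + 32 = 1091.48°F.

1091.48°F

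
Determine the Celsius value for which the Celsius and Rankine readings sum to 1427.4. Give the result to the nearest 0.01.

Let C be the Celsius reading. The Rankine reading is R = 1.8·C + 491.67.
Require C + R = 1427.4: (2.8)·C + 491.67 = 1427.4.
C = (1427.4 - 491.67) / (2.8) = 334.19.

334.19°C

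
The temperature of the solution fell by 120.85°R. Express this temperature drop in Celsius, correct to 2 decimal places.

67.14°C

Only the scale ratio 5/9 matters for a change in temperature.
120.85 × 5/9 = 67.14.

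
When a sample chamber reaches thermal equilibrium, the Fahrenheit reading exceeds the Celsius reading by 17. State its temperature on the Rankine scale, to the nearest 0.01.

457.92°R

Let x be the Fahrenheit reading; then the Celsius reading is 5/9·x - 17.7778.
(5/9·x - 17.7778) - x = -17  ⇒  (-4/9)·x = 7/9  ⇒  x = -1.7500°F.
In Celsius: (-1.75 - 32) × 5/9 = -18.7500°C.
In Rankine: -18.7500 × 1.8 + 491.67 = 457.92°R.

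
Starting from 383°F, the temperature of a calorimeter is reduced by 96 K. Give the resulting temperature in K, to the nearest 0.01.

372.15 K

Initial temperature in Celsius: (383 - 32) × 5/9 = 195.0000°C.
The 96 K change is an interval; Kelvin and Celsius degrees are the same size, so ΔC = -96°C.
Final Celsius temperature: 195.0000 - 96.0000 = 99.0000°C.
In kelvin: 99.0000 + 273.15 = 372.15 K.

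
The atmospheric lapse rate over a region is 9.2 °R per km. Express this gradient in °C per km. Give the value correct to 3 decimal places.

Since only a temperature interval is involved, the additive offset between the scales drops out.
A change of 1°R is a change of 5/9°C, so 9.2 × 5/9 = 5.111.

5.111 °C/km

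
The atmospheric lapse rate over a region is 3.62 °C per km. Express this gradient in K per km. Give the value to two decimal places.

3.62 K/km

The quantity depends on a temperature interval, so only the ratio of degree sizes applies; the offset between the scales is irrelevant.
A change of 1°C is a change of 1 K, so 3.62 × 1 = 3.62.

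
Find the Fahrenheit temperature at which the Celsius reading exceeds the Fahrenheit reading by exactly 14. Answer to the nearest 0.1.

Let F be the Fahrenheit reading. The Celsius reading is C = 5/9·F - 17.7778.
Require C - F = 14: (-4/9)·F - 17.7778 = 14.
F = (14 + 17.7778) / (-4/9) = -71.5.

-71.5°F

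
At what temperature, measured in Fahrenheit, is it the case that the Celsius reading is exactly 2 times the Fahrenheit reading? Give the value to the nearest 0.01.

-12.31°F

Let F be the Fahrenheit reading. The Celsius reading is C = 5/9·F - 17.7778.
Require C = 2·F: 5/9·F - 17.7778 = 2·F.
(-13/9)·F = 17.7778  ⇒  F = -12.31.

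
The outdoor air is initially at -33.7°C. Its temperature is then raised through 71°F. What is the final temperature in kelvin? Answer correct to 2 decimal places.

278.89 K

The 71°F change is an interval, so only the factor 5/9 applies: +71 × 5/9 = +39.4444°C.
Final Celsius temperature: -33.7000 + 39.4444 = 5.7444°C.
In kelvin: 5.7444 + 273.15 = 278.89 K.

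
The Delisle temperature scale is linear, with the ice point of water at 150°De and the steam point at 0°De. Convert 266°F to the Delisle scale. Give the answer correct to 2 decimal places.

First in Celsius: (266 - 32) × 5/9 = 130.0000°C.
Linearly onto the Delisle scale: 150 + (130.0000 / 100) × (0 - 150) = -45.00°De.

-45.00°De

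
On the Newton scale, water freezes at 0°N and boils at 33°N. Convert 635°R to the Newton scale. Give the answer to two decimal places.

First in Celsius: (635 - 491.67) × 5/9 = 79.6278°C.
Linearly onto the Newton scale: 0 + (79.6278 / 100) × (33 - 0) = 26.28°N.

26.28°N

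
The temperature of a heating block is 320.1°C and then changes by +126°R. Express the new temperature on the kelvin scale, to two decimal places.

The 126°R change is an interval, so only the factor 5/9 applies: +126 × 5/9 = +70.0000°C.
Final Celsius temperature: 320.1000 + 70.0000 = 390.1000°C.
In kelvin: 390.1000 + 273.15 = 663.25 K.

663.25 K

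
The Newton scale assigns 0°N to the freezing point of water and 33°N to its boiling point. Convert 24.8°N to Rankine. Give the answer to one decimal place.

626.9°R

Linear interpolation between the fixed points: C = (24.8 - 0) × 100 / (33 - 0) = 75.1515°C.
Then 75.1515 × 1.8 + 491.67 = 626.9°R.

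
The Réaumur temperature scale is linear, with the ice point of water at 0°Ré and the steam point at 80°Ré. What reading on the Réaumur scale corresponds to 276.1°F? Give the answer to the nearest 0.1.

108.5°Ré

First in Celsius: (276.1 - 32) × 5/9 = 135.6111°C.
Linearly onto the Réaumur scale: 0 + (135.6111 / 100) × (80 - 0) = 108.5°Ré.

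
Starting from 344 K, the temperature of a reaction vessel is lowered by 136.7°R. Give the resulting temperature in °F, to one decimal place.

22.8°F

Initial temperature in Celsius: 344 - 273.15 = 70.8500°C.
The 136.7°R change is an interval, so only the factor 5/9 applies: -136.7 × 5/9 = -75.9444°C.
Final Celsius temperature: 70.8500 - 75.9444 = -5.0944°C.
In Fahrenheit: -5.0944 × 1.8 + 32 = 22.8°F.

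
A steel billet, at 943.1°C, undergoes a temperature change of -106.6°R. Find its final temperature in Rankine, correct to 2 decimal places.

2082.65°R

The 106.6°R change is an interval, so only the factor 5/9 applies: -106.6 × 5/9 = -59.2222°C.
Final Celsius temperature: 943.1000 - 59.2222 = 883.8778°C.
In Rankine: 883.8778 × 1.8 + 491.67 = 2082.65°R.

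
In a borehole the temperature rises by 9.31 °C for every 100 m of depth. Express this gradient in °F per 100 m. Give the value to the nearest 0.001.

16.758 °F/100 m

The quantity depends on a temperature interval, so only the ratio of degree sizes applies; the offset between the scales is irrelevant.
A change of 1°C is a change of 1.8°F, so 9.31 × 1.8 = 16.758.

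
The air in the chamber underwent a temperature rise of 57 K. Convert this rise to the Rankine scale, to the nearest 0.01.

102.60°R

Only the scale ratio 1.8 matters for a change in temperature.
57 × 1.8 = 102.60.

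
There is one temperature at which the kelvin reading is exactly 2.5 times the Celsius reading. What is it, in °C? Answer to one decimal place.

Let C be the Celsius reading. The kelvin reading is K = 1·C + 273.15.
Require K = 2.5·C: 1·C + 273.15 = 2.5·C.
(-1.5)·C = -273.15  ⇒  C = 182.1.

182.1°C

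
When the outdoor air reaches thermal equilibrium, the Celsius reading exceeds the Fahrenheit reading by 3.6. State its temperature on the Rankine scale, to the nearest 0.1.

Let x be the Fahrenheit reading; then the Celsius reading is 5/9·x - 17.7778.
(5/9·x - 17.7778) - x = 3.6  ⇒  (-4/9)·x = 21.3778  ⇒  x = -48.1000°F.
In Celsius: (-48.1 - 32) × 5/9 = -44.5000°C.
In Rankine: -44.5000 × 1.8 + 491.67 = 411.6°R.

411.6°R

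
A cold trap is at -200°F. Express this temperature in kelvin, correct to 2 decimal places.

144.26 K

In Celsius: (-200 - 32) × 5/9 = -128.8889°C.
In kelvin: -128.8889 + 273.15 = 144.26 K.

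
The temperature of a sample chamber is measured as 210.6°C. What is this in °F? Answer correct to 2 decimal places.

411.08°F

In Fahrenheit: 210.6000 × 1.8 + 32 = 411.08°F.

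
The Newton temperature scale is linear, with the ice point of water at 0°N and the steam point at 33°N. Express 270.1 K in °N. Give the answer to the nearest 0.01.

First in Celsius: 270.1 - 273.15 = -3.0500°C.
Linearly onto the Newton scale: 0 + (-3.0500 / 100) × (33 - 0) = -1.01°N.

-1.01°N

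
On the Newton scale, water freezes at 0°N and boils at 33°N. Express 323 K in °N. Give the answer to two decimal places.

16.45°N

First in Celsius: 323 - 273.15 = 49.8500°C.
Linearly onto the Newton scale: 0 + (49.8500 / 100) × (33 - 0) = 16.45°N.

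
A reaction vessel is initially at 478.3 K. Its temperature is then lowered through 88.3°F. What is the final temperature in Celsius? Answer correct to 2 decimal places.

Initial temperature in Celsius: 478.3 - 273.15 = 205.1500°C.
The 88.3°F change is an interval, so only the factor 5/9 applies: -88.3 × 5/9 = -49.0556°C.
Final Celsius temperature: 205.1500 - 49.0556 = 156.0944°C.

156.09°C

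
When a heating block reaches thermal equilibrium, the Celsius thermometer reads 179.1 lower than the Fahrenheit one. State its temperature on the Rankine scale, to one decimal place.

822.6°R

Let x be the Fahrenheit reading; then the Celsius reading is 5/9·x - 17.7778.
(5/9·x - 17.7778) - x = -179.1  ⇒  (-4/9)·x = -161.322  ⇒  x = 362.9750°F.
In Celsius: (362.975 - 32) × 5/9 = 183.8750°C.
In Rankine: 183.8750 × 1.8 + 491.67 = 822.6°R.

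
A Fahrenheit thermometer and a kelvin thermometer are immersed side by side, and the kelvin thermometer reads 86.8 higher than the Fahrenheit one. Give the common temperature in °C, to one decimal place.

192.9°C

Let x be the Fahrenheit reading; then the kelvin reading is 5/9·x + 255.372.
(5/9·x + 255.372) - x = 86.8  ⇒  (-4/9)·x = -168.572  ⇒  x = 379.2875°F.
In Celsius: (379.2875 - 32) × 5/9 = 192.9°C.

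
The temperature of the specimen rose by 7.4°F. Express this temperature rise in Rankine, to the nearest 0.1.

Fahrenheit and Rankine degrees are the same size, so the interval is unchanged: 7.4.

7.4°R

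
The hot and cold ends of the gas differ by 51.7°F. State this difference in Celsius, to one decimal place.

28.7°C

For a temperature interval the offset drops out; only the factor 5/9 applies.
51.7 × 5/9 = 28.7.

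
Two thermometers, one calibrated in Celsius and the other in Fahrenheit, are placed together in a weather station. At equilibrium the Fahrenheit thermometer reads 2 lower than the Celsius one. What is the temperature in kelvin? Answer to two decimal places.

230.65 K

Let x be the Celsius reading; then the Fahrenheit reading is 1.8·x + 32.
(1.8·x + 32) - x = -2  ⇒  (0.8)·x = -34  ⇒  x = -42.5000°C.
In kelvin: -42.5000 + 273.15 = 230.65 K.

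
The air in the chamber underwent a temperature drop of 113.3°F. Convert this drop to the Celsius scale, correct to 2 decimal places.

Only the scale ratio 5/9 matters for a change in temperature.
113.3 × 5/9 = 62.94.

62.94°C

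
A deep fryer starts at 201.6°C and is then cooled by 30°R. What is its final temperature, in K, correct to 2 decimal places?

458.08 K

The 30°R change is an interval, so only the factor 5/9 applies: -30 × 5/9 = -16.6667°C.
Final Celsius temperature: 201.6000 - 16.6667 = 184.9333°C.
In kelvin: 184.9333 + 273.15 = 458.08 K.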